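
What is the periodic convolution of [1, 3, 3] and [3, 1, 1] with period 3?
Use y[k] = Σ_j f[j]·g[(k-j) mod 3]. y[0] = 1×3 + 3×1 + 3×1 = 9; y[1] = 1×1 + 3×3 + 3×1 = 13; y[2] = 1×1 + 3×1 + 3×3 = 13. Result: [9, 13, 13]

[9, 13, 13]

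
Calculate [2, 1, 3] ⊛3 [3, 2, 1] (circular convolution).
Use y[k] = Σ_j a[j]·b[(k-j) mod 3]. y[0] = 2×3 + 1×1 + 3×2 = 13; y[1] = 2×2 + 1×3 + 3×1 = 10; y[2] = 2×1 + 1×2 + 3×3 = 13. Result: [13, 10, 13]

[13, 10, 13]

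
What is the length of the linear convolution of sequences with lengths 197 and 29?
Linear/full convolution length: m + n - 1 = 197 + 29 - 1 = 225

225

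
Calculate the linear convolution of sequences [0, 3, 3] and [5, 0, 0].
y[0] = 0×5 = 0; y[1] = 0×0 + 3×5 = 15; y[2] = 0×0 + 3×0 + 3×5 = 15; y[3] = 3×0 + 3×0 = 0; y[4] = 3×0 = 0

[0, 15, 15, 0, 0]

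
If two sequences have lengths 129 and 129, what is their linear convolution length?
Linear/full convolution length: m + n - 1 = 129 + 129 - 1 = 257

257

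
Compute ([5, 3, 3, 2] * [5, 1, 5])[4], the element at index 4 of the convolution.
Use y[k] = Σ_i a[i]·b[k-i] at k=4. y[4] = 3×5 + 2×1 = 17

17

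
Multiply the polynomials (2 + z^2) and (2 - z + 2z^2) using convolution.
Ascending coefficients: a = [2, 0, 1], b = [2, -1, 2]. c[0] = 2×2 = 4; c[1] = 2×-1 + 0×2 = -2; c[2] = 2×2 + 0×-1 + 1×2 = 6; c[3] = 0×2 + 1×-1 = -1; c[4] = 1×2 = 2. Result coefficients: [4, -2, 6, -1, 2] → 4 - 2z + 6z^2 - z^3 + 2z^4

4 - 2z + 6z^2 - z^3 + 2z^4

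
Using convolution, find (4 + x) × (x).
Ascending coefficients: a = [4, 1], b = [0, 1]. c[0] = 4×0 = 0; c[1] = 4×1 + 1×0 = 4; c[2] = 1×1 = 1. Result coefficients: [0, 4, 1] → 4x + x^2

4x + x^2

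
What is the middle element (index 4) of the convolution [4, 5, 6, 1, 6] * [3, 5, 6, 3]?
Use y[k] = Σ_i a[i]·b[k-i] at k=4. y[4] = 5×3 + 6×6 + 1×5 + 6×3 = 74

74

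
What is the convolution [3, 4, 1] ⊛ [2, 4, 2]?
y[0] = 3×2 = 6; y[1] = 3×4 + 4×2 = 20; y[2] = 3×2 + 4×4 + 1×2 = 24; y[3] = 4×2 + 1×4 = 12; y[4] = 1×2 = 2

[6, 20, 24, 12, 2]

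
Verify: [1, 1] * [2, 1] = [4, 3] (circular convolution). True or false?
Recompute circular convolution of [1, 1] and [2, 1]: y[0] = 1×2 + 1×1 = 3; y[1] = 1×1 + 1×2 = 3 → [3, 3]. Compare to given [4, 3]: they differ at index 0: given 4, correct 3, so answer: No

No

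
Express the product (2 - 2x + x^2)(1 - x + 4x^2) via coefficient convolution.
Ascending coefficients: a = [2, -2, 1], b = [1, -1, 4]. c[0] = 2×1 = 2; c[1] = 2×-1 + -2×1 = -4; c[2] = 2×4 + -2×-1 + 1×1 = 11; c[3] = -2×4 + 1×-1 = -9; c[4] = 1×4 = 4. Result coefficients: [2, -4, 11, -9, 4] → 2 - 4x + 11x^2 - 9x^3 + 4x^4

2 - 4x + 11x^2 - 9x^3 + 4x^4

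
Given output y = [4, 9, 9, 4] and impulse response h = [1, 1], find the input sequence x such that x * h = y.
Deconvolve y=[4, 9, 9, 4] by h=[1, 1]. Since h[0]=1, solve forward: x[0] = y[0] / 1 = 4; x[1] = (y[1] - 4×1) / 1 = 5; x[2] = (y[2] - 5×1) / 1 = 4. So x = [4, 5, 4]. Check by forward convolution: y[0] = 4×1 = 4; y[1] = 4×1 + 5×1 = 9; y[2] = 5×1 + 4×1 = 9; y[3] = 4×1 = 4

[4, 5, 4]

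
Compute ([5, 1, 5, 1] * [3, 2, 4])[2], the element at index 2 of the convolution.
Use y[k] = Σ_i a[i]·b[k-i] at k=2. y[2] = 5×4 + 1×2 + 5×3 = 37

37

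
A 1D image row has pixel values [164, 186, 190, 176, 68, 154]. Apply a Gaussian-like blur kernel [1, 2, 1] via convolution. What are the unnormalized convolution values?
Convolve image row [164, 186, 190, 176, 68, 154] with kernel [1, 2, 1]: y[0] = 164×1 = 164; y[1] = 164×2 + 186×1 = 514; y[2] = 164×1 + 186×2 + 190×1 = 726; y[3] = 186×1 + 190×2 + 176×1 = 742; y[4] = 190×1 + 176×2 + 68×1 = 610; y[5] = 176×1 + 68×2 + 154×1 = 466; y[6] = 68×1 + 154×2 = 376; y[7] = 154×1 = 154 → [164, 514, 726, 742, 610, 466, 376, 154]. Normalization factor = sum(kernel) = 4.

[164, 514, 726, 742, 610, 466, 376, 154]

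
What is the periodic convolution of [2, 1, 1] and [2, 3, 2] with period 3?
Use y[k] = Σ_j f[j]·g[(k-j) mod 3]. y[0] = 2×2 + 1×2 + 1×3 = 9; y[1] = 2×3 + 1×2 + 1×2 = 10; y[2] = 2×2 + 1×3 + 1×2 = 9. Result: [9, 10, 9]

[9, 10, 9]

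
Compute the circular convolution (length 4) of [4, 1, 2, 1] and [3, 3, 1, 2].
Use y[k] = Σ_j f[j]·g[(k-j) mod 4]. y[0] = 4×3 + 1×2 + 2×1 + 1×3 = 19; y[1] = 4×3 + 1×3 + 2×2 + 1×1 = 20; y[2] = 4×1 + 1×3 + 2×3 + 1×2 = 15; y[3] = 4×2 + 1×1 + 2×3 + 1×3 = 18. Result: [19, 20, 15, 18]

[19, 20, 15, 18]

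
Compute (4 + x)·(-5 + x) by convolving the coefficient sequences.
Ascending coefficients: a = [4, 1], b = [-5, 1]. c[0] = 4×-5 = -20; c[1] = 4×1 + 1×-5 = -1; c[2] = 1×1 = 1. Result coefficients: [-20, -1, 1] → -20 - x + x^2

-20 - x + x^2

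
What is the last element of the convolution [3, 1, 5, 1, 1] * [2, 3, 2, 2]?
Use y[k] = Σ_i a[i]·b[k-i] at k=7. y[7] = 1×2 = 2

2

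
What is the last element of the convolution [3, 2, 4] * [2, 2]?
Use y[k] = Σ_i a[i]·b[k-i] at k=3. y[3] = 4×2 = 8

8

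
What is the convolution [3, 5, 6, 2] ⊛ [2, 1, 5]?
y[0] = 3×2 = 6; y[1] = 3×1 + 5×2 = 13; y[2] = 3×5 + 5×1 + 6×2 = 32; y[3] = 5×5 + 6×1 + 2×2 = 35; y[4] = 6×5 + 2×1 = 32; y[5] = 2×5 = 10

[6, 13, 32, 35, 32, 10]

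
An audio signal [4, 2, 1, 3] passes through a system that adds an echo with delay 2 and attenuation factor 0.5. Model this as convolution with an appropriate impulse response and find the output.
Direct-path + delayed-attenuated-path model → impulse response h = [1, 0, 0.5] (1 at lag 0, 0.5 at lag 2). Output y[n] = x[n] + 0.5·x[n - 2] (with x[n] = 0 outside 0..3): y[0] = 4 + 0.5×0 = 4; y[1] = 2 + 0.5×0 = 2; y[2] = 1 + 0.5×4 = 3.0; y[3] = 3 + 0.5×2 = 4.0; y[4] = 0 + 0.5×1 = 0.5; y[5] = 0 + 0.5×3 = 1.5. So y = [4, 2, 3.0, 4.0, 0.5, 1.5]

[4, 2, 3.0, 4.0, 0.5, 1.5]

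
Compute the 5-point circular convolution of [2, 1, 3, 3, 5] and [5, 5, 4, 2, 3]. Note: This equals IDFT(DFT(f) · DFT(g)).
Either evaluate y[k] = Σ_j f[j]·g[(k-j) mod 5] directly, or use IDFT(DFT(f) · DFT(g)). y[0] = 2×5 + 1×3 + 3×2 + 3×4 + 5×5 = 56; y[1] = 2×5 + 1×5 + 3×3 + 3×2 + 5×4 = 50; y[2] = 2×4 + 1×5 + 3×5 + 3×3 + 5×2 = 47; y[3] = 2×2 + 1×4 + 3×5 + 3×5 + 5×3 = 53; y[4] = 2×3 + 1×2 + 3×4 + 3×5 + 5×5 = 60. Result: [56, 50, 47, 53, 60]

[56, 50, 47, 53, 60]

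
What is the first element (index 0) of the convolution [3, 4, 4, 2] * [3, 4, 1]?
Use y[k] = Σ_i a[i]·b[k-i] at k=0. y[0] = 3×3 = 9

9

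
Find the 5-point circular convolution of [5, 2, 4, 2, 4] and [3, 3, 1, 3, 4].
Use y[k] = Σ_j u[j]·v[(k-j) mod 5]. y[0] = 5×3 + 2×4 + 4×3 + 2×1 + 4×3 = 49; y[1] = 5×3 + 2×3 + 4×4 + 2×3 + 4×1 = 47; y[2] = 5×1 + 2×3 + 4×3 + 2×4 + 4×3 = 43; y[3] = 5×3 + 2×1 + 4×3 + 2×3 + 4×4 = 51; y[4] = 5×4 + 2×3 + 4×1 + 2×3 + 4×3 = 48. Result: [49, 47, 43, 51, 48]

[49, 47, 43, 51, 48]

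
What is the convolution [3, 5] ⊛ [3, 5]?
y[0] = 3×3 = 9; y[1] = 3×5 + 5×3 = 30; y[2] = 5×5 = 25

[9, 30, 25]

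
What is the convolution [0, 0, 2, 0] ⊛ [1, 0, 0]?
y[0] = 0×1 = 0; y[1] = 0×0 + 0×1 = 0; y[2] = 0×0 + 0×0 + 2×1 = 2; y[3] = 0×0 + 2×0 + 0×1 = 0; y[4] = 2×0 + 0×0 = 0; y[5] = 0×0 = 0

[0, 0, 2, 0, 0, 0]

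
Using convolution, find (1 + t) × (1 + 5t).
Ascending coefficients: a = [1, 1], b = [1, 5]. c[0] = 1×1 = 1; c[1] = 1×5 + 1×1 = 6; c[2] = 1×5 = 5. Result coefficients: [1, 6, 5] → 1 + 6t + 5t^2

1 + 6t + 5t^2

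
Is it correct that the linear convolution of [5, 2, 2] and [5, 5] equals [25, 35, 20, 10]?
Recompute linear convolution of [5, 2, 2] and [5, 5]: y[0] = 5×5 = 25; y[1] = 5×5 + 2×5 = 35; y[2] = 2×5 + 2×5 = 20; y[3] = 2×5 = 10 → [25, 35, 20, 10]. Given [25, 35, 20, 10] matches, so answer: Yes

Yes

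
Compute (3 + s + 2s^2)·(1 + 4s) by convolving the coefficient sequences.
Ascending coefficients: a = [3, 1, 2], b = [1, 4]. c[0] = 3×1 = 3; c[1] = 3×4 + 1×1 = 13; c[2] = 1×4 + 2×1 = 6; c[3] = 2×4 = 8. Result coefficients: [3, 13, 6, 8] → 3 + 13s + 6s^2 + 8s^3

3 + 13s + 6s^2 + 8s^3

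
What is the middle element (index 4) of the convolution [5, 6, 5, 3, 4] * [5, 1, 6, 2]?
Use y[k] = Σ_i a[i]·b[k-i] at k=4. y[4] = 6×2 + 5×6 + 3×1 + 4×5 = 65

65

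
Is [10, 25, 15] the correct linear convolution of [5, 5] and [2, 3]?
Recompute linear convolution of [5, 5] and [2, 3]: y[0] = 5×2 = 10; y[1] = 5×3 + 5×2 = 25; y[2] = 5×3 = 15 → [10, 25, 15]. Given [10, 25, 15] matches, so answer: Yes

Yes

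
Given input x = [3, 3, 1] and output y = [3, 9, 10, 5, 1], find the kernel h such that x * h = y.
Output length 5 = len(x) + len(h) - 1 ⇒ len(h) = 3. Solve h forward using h[k] = (y[k] - Σ_{i≥1} x[i]·h[k-i]) / x[0]: h[0] = y[0] / x[0] = 3 / 3 = 1; h[1] = (y[1] - 3×1) / x[0] = (9 - 3×1) / 3 = 2; h[2] = (y[2] - 3×2 - 1×1) / x[0] = (10 - 3×2 - 1×1) / 3 = 1. So h = [1, 2, 1]. Forward-check [3, 3, 1] * [1, 2, 1]: y[0] = 3×1 = 3; y[1] = 3×2 + 3×1 = 9; y[2] = 3×1 + 3×2 + 1×1 = 10; y[3] = 3×1 + 1×2 = 5; y[4] = 1×1 = 1 → [3, 9, 10, 5, 1] ✓

[1, 2, 1]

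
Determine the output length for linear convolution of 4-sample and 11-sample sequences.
Linear/full convolution length: m + n - 1 = 4 + 11 - 1 = 14

14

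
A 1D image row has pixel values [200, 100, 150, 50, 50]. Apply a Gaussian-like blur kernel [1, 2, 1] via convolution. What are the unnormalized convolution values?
Convolve image row [200, 100, 150, 50, 50] with kernel [1, 2, 1]: y[0] = 200×1 = 200; y[1] = 200×2 + 100×1 = 500; y[2] = 200×1 + 100×2 + 150×1 = 550; y[3] = 100×1 + 150×2 + 50×1 = 450; y[4] = 150×1 + 50×2 + 50×1 = 300; y[5] = 50×1 + 50×2 = 150; y[6] = 50×1 = 50 → [200, 500, 550, 450, 300, 150, 50]. Normalization factor = sum(kernel) = 4.

[200, 500, 550, 450, 300, 150, 50]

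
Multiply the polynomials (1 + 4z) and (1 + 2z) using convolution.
Ascending coefficients: a = [1, 4], b = [1, 2]. c[0] = 1×1 = 1; c[1] = 1×2 + 4×1 = 6; c[2] = 4×2 = 8. Result coefficients: [1, 6, 8] → 1 + 6z + 8z^2

1 + 6z + 8z^2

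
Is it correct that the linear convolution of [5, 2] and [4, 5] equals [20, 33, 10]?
Recompute linear convolution of [5, 2] and [4, 5]: y[0] = 5×4 = 20; y[1] = 5×5 + 2×4 = 33; y[2] = 2×5 = 10 → [20, 33, 10]. Given [20, 33, 10] matches, so answer: Yes

Yes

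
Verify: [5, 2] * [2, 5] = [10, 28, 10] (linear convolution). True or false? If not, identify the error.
Recompute linear convolution of [5, 2] and [2, 5]: y[0] = 5×2 = 10; y[1] = 5×5 + 2×2 = 29; y[2] = 2×5 = 10 → [10, 29, 10]. Compare to given [10, 28, 10]: they differ at index 1: given 28, correct 29, so answer: No

No. Error at index 1: given 28, correct 29.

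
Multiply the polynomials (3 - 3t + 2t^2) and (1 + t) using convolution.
Ascending coefficients: a = [3, -3, 2], b = [1, 1]. c[0] = 3×1 = 3; c[1] = 3×1 + -3×1 = 0; c[2] = -3×1 + 2×1 = -1; c[3] = 2×1 = 2. Result coefficients: [3, 0, -1, 2] → 3 - t^2 + 2t^3

3 - t^2 + 2t^3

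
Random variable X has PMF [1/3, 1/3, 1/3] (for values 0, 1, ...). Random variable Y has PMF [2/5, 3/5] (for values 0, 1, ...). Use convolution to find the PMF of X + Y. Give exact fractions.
P(X+Y=k) = Σ_i P(X=i)·P(Y=k-i) — a convolution of [1/3, 1/3, 1/3] and [2/5, 3/5]. P(X+Y=0) = (1/3)×(2/5) = 2/15; P(X+Y=1) = (1/3)×(3/5) + (1/3)×(2/5) = 1/5 + 2/15 = 1/3; P(X+Y=2) = (1/3)×(3/5) + (1/3)×(2/5) = 1/5 + 2/15 = 1/3; P(X+Y=3) = (1/3)×(3/5) = 1/5. PMF: [2/15, 1/3, 1/3, 1/5] (sums to 1 ✓)

[2/15, 1/3, 1/3, 1/5]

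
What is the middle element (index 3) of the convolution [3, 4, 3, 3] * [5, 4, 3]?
Use y[k] = Σ_i a[i]·b[k-i] at k=3. y[3] = 4×3 + 3×4 + 3×5 = 39

39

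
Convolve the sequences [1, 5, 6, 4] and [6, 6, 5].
y[0] = 1×6 = 6; y[1] = 1×6 + 5×6 = 36; y[2] = 1×5 + 5×6 + 6×6 = 71; y[3] = 5×5 + 6×6 + 4×6 = 85; y[4] = 6×5 + 4×6 = 54; y[5] = 4×5 = 20

[6, 36, 71, 85, 54, 20]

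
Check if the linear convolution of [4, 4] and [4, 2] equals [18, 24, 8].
Recompute linear convolution of [4, 4] and [4, 2]: y[0] = 4×4 = 16; y[1] = 4×2 + 4×4 = 24; y[2] = 4×2 = 8 → [16, 24, 8]. Compare to given [18, 24, 8]: they differ at index 0: given 18, correct 16, so answer: No

No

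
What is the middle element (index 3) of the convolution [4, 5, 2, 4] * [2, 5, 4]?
Use y[k] = Σ_i a[i]·b[k-i] at k=3. y[3] = 5×4 + 2×5 + 4×2 = 38

38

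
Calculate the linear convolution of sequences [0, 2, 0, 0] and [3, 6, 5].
y[0] = 0×3 = 0; y[1] = 0×6 + 2×3 = 6; y[2] = 0×5 + 2×6 + 0×3 = 12; y[3] = 2×5 + 0×6 + 0×3 = 10; y[4] = 0×5 + 0×6 = 0; y[5] = 0×5 = 0

[0, 6, 12, 10, 0, 0]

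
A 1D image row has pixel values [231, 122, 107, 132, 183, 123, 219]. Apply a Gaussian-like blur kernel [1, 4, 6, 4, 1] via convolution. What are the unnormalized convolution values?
Convolve image row [231, 122, 107, 132, 183, 123, 219] with kernel [1, 4, 6, 4, 1]: y[0] = 231×1 = 231; y[1] = 231×4 + 122×1 = 1046; y[2] = 231×6 + 122×4 + 107×1 = 1981; y[3] = 231×4 + 122×6 + 107×4 + 132×1 = 2216; y[4] = 231×1 + 122×4 + 107×6 + 132×4 + 183×1 = 2072; y[5] = 122×1 + 107×4 + 132×6 + 183×4 + 123×1 = 2197; y[6] = 107×1 + 132×4 + 183×6 + 123×4 + 219×1 = 2444; y[7] = 132×1 + 183×4 + 123×6 + 219×4 = 2478; y[8] = 183×1 + 123×4 + 219×6 = 1989; y[9] = 123×1 + 219×4 = 999; y[10] = 219×1 = 219 → [231, 1046, 1981, 2216, 2072, 2197, 2444, 2478, 1989, 999, 219]. Normalization factor = sum(kernel) = 16.

[231, 1046, 1981, 2216, 2072, 2197, 2444, 2478, 1989, 999, 219]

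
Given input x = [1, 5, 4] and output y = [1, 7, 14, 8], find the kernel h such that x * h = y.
Output length 4 = len(x) + len(h) - 1 ⇒ len(h) = 2. Solve h forward using h[k] = (y[k] - Σ_{i≥1} x[i]·h[k-i]) / x[0]: h[0] = y[0] / x[0] = 1 / 1 = 1; h[1] = (y[1] - 5×1) / x[0] = (7 - 5×1) / 1 = 2. So h = [1, 2]. Forward-check [1, 5, 4] * [1, 2]: y[0] = 1×1 = 1; y[1] = 1×2 + 5×1 = 7; y[2] = 5×2 + 4×1 = 14; y[3] = 4×2 = 8 → [1, 7, 14, 8] ✓

[1, 2]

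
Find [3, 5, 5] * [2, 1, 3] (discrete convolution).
y[0] = 3×2 = 6; y[1] = 3×1 + 5×2 = 13; y[2] = 3×3 + 5×1 + 5×2 = 24; y[3] = 5×3 + 5×1 = 20; y[4] = 5×3 = 15

[6, 13, 24, 20, 15]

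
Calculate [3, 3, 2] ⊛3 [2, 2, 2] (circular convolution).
Use y[k] = Σ_j f[j]·g[(k-j) mod 3]. y[0] = 3×2 + 3×2 + 2×2 = 16; y[1] = 3×2 + 3×2 + 2×2 = 16; y[2] = 3×2 + 3×2 + 2×2 = 16. Result: [16, 16, 16]

[16, 16, 16]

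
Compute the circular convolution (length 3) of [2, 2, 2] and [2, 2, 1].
Use y[k] = Σ_j x[j]·h[(k-j) mod 3]. y[0] = 2×2 + 2×1 + 2×2 = 10; y[1] = 2×2 + 2×2 + 2×1 = 10; y[2] = 2×1 + 2×2 + 2×2 = 10. Result: [10, 10, 10]

[10, 10, 10]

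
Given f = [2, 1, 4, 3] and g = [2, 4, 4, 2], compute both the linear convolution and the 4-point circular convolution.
Linear: y_lin[0] = 2×2 = 4; y_lin[1] = 2×4 + 1×2 = 10; y_lin[2] = 2×4 + 1×4 + 4×2 = 20; y_lin[3] = 2×2 + 1×4 + 4×4 + 3×2 = 30; y_lin[4] = 1×2 + 4×4 + 3×4 = 30; y_lin[5] = 4×2 + 3×4 = 20; y_lin[6] = 3×2 = 6 → [4, 10, 20, 30, 30, 20, 6]. Circular (length 4): y[0] = 2×2 + 1×2 + 4×4 + 3×4 = 34; y[1] = 2×4 + 1×2 + 4×2 + 3×4 = 30; y[2] = 2×4 + 1×4 + 4×2 + 3×2 = 26; y[3] = 2×2 + 1×4 + 4×4 + 3×2 = 30 → [34, 30, 26, 30]

Linear: [4, 10, 20, 30, 30, 20, 6], Circular: [34, 30, 26, 30]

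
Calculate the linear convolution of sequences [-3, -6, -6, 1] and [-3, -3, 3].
y[0] = -3×-3 = 9; y[1] = -3×-3 + -6×-3 = 27; y[2] = -3×3 + -6×-3 + -6×-3 = 27; y[3] = -6×3 + -6×-3 + 1×-3 = -3; y[4] = -6×3 + 1×-3 = -21; y[5] = 1×3 = 3

[9, 27, 27, -3, -21, 3]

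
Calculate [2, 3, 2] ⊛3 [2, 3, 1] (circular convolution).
Use y[k] = Σ_j a[j]·b[(k-j) mod 3]. y[0] = 2×2 + 3×1 + 2×3 = 13; y[1] = 2×3 + 3×2 + 2×1 = 14; y[2] = 2×1 + 3×3 + 2×2 = 15. Result: [13, 14, 15]

[13, 14, 15]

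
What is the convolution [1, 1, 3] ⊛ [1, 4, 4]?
y[0] = 1×1 = 1; y[1] = 1×4 + 1×1 = 5; y[2] = 1×4 + 1×4 + 3×1 = 11; y[3] = 1×4 + 3×4 = 16; y[4] = 3×4 = 12

[1, 5, 11, 16, 12]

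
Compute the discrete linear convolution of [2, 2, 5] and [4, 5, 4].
y[0] = 2×4 = 8; y[1] = 2×5 + 2×4 = 18; y[2] = 2×4 + 2×5 + 5×4 = 38; y[3] = 2×4 + 5×5 = 33; y[4] = 5×4 = 20

[8, 18, 38, 33, 20]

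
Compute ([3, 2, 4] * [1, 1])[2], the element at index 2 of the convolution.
Use y[k] = Σ_i a[i]·b[k-i] at k=2. y[2] = 2×1 + 4×1 = 6

6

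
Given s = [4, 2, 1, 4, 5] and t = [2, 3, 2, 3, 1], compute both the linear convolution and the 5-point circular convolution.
Linear: y_lin[0] = 4×2 = 8; y_lin[1] = 4×3 + 2×2 = 16; y_lin[2] = 4×2 + 2×3 + 1×2 = 16; y_lin[3] = 4×3 + 2×2 + 1×3 + 4×2 = 27; y_lin[4] = 4×1 + 2×3 + 1×2 + 4×3 + 5×2 = 34; y_lin[5] = 2×1 + 1×3 + 4×2 + 5×3 = 28; y_lin[6] = 1×1 + 4×3 + 5×2 = 23; y_lin[7] = 4×1 + 5×3 = 19; y_lin[8] = 5×1 = 5 → [8, 16, 16, 27, 34, 28, 23, 19, 5]. Circular (length 5): y[0] = 4×2 + 2×1 + 1×3 + 4×2 + 5×3 = 36; y[1] = 4×3 + 2×2 + 1×1 + 4×3 + 5×2 = 39; y[2] = 4×2 + 2×3 + 1×2 + 4×1 + 5×3 = 35; y[3] = 4×3 + 2×2 + 1×3 + 4×2 + 5×1 = 32; y[4] = 4×1 + 2×3 + 1×2 + 4×3 + 5×2 = 34 → [36, 39, 35, 32, 34]

Linear: [8, 16, 16, 27, 34, 28, 23, 19, 5], Circular: [36, 39, 35, 32, 34]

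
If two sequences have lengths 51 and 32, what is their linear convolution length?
Linear/full convolution length: m + n - 1 = 51 + 32 - 1 = 82

82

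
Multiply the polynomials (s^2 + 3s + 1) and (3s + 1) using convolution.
Ascending coefficients: a = [1, 3, 1], b = [1, 3]. c[0] = 1×1 = 1; c[1] = 1×3 + 3×1 = 6; c[2] = 3×3 + 1×1 = 10; c[3] = 1×3 = 3. Result coefficients: [1, 6, 10, 3] → 3s^3 + 10s^2 + 6s + 1

3s^3 + 10s^2 + 6s + 1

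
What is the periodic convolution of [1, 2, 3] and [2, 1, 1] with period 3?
Use y[k] = Σ_j a[j]·b[(k-j) mod 3]. y[0] = 1×2 + 2×1 + 3×1 = 7; y[1] = 1×1 + 2×2 + 3×1 = 8; y[2] = 1×1 + 2×1 + 3×2 = 9. Result: [7, 8, 9]

[7, 8, 9]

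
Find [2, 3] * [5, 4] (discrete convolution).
y[0] = 2×5 = 10; y[1] = 2×4 + 3×5 = 23; y[2] = 3×4 = 12

[10, 23, 12]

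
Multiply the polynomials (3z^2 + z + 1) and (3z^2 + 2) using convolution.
Ascending coefficients: a = [1, 1, 3], b = [2, 0, 3]. c[0] = 1×2 = 2; c[1] = 1×0 + 1×2 = 2; c[2] = 1×3 + 1×0 + 3×2 = 9; c[3] = 1×3 + 3×0 = 3; c[4] = 3×3 = 9. Result coefficients: [2, 2, 9, 3, 9] → 9z^4 + 3z^3 + 9z^2 + 2z + 2

9z^4 + 3z^3 + 9z^2 + 2z + 2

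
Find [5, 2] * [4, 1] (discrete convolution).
y[0] = 5×4 = 20; y[1] = 5×1 + 2×4 = 13; y[2] = 2×1 = 2

[20, 13, 2]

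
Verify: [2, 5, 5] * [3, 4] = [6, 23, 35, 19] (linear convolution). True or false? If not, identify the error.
Recompute linear convolution of [2, 5, 5] and [3, 4]: y[0] = 2×3 = 6; y[1] = 2×4 + 5×3 = 23; y[2] = 5×4 + 5×3 = 35; y[3] = 5×4 = 20 → [6, 23, 35, 20]. Compare to given [6, 23, 35, 19]: they differ at index 3: given 19, correct 20, so answer: No

No. Error at index 3: given 19, correct 20.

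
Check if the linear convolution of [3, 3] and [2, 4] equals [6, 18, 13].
Recompute linear convolution of [3, 3] and [2, 4]: y[0] = 3×2 = 6; y[1] = 3×4 + 3×2 = 18; y[2] = 3×4 = 12 → [6, 18, 12]. Compare to given [6, 18, 13]: they differ at index 2: given 13, correct 12, so answer: No

No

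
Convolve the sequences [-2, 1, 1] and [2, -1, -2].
y[0] = -2×2 = -4; y[1] = -2×-1 + 1×2 = 4; y[2] = -2×-2 + 1×-1 + 1×2 = 5; y[3] = 1×-2 + 1×-1 = -3; y[4] = 1×-2 = -2

[-4, 4, 5, -3, -2]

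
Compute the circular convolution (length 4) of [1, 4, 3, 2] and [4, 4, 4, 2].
Use y[k] = Σ_j u[j]·v[(k-j) mod 4]. y[0] = 1×4 + 4×2 + 3×4 + 2×4 = 32; y[1] = 1×4 + 4×4 + 3×2 + 2×4 = 34; y[2] = 1×4 + 4×4 + 3×4 + 2×2 = 36; y[3] = 1×2 + 4×4 + 3×4 + 2×4 = 38. Result: [32, 34, 36, 38]

[32, 34, 36, 38]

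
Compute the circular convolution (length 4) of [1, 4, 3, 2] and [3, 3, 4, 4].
Use y[k] = Σ_j f[j]·g[(k-j) mod 4]. y[0] = 1×3 + 4×4 + 3×4 + 2×3 = 37; y[1] = 1×3 + 4×3 + 3×4 + 2×4 = 35; y[2] = 1×4 + 4×3 + 3×3 + 2×4 = 33; y[3] = 1×4 + 4×4 + 3×3 + 2×3 = 35. Result: [37, 35, 33, 35]

[37, 35, 33, 35]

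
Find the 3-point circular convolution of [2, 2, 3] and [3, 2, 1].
Use y[k] = Σ_j f[j]·g[(k-j) mod 3]. y[0] = 2×3 + 2×1 + 3×2 = 14; y[1] = 2×2 + 2×3 + 3×1 = 13; y[2] = 2×1 + 2×2 + 3×3 = 15. Result: [14, 13, 15]

[14, 13, 15]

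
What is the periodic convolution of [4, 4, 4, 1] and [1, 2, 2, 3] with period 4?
Use y[k] = Σ_j x[j]·h[(k-j) mod 4]. y[0] = 4×1 + 4×3 + 4×2 + 1×2 = 26; y[1] = 4×2 + 4×1 + 4×3 + 1×2 = 26; y[2] = 4×2 + 4×2 + 4×1 + 1×3 = 23; y[3] = 4×3 + 4×2 + 4×2 + 1×1 = 29. Result: [26, 26, 23, 29]

[26, 26, 23, 29]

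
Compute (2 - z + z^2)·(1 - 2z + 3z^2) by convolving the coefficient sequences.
Ascending coefficients: a = [2, -1, 1], b = [1, -2, 3]. c[0] = 2×1 = 2; c[1] = 2×-2 + -1×1 = -5; c[2] = 2×3 + -1×-2 + 1×1 = 9; c[3] = -1×3 + 1×-2 = -5; c[4] = 1×3 = 3. Result coefficients: [2, -5, 9, -5, 3] → 2 - 5z + 9z^2 - 5z^3 + 3z^4

2 - 5z + 9z^2 - 5z^3 + 3z^4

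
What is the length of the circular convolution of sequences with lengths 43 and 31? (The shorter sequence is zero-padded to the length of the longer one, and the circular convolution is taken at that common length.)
Circular convolution (zero-padding the shorter input) has length max(m, n) = max(43, 31) = 43

43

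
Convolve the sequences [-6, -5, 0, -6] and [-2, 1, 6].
y[0] = -6×-2 = 12; y[1] = -6×1 + -5×-2 = 4; y[2] = -6×6 + -5×1 + 0×-2 = -41; y[3] = -5×6 + 0×1 + -6×-2 = -18; y[4] = 0×6 + -6×1 = -6; y[5] = -6×6 = -36

[12, 4, -41, -18, -6, -36]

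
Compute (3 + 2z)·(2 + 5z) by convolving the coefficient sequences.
Ascending coefficients: a = [3, 2], b = [2, 5]. c[0] = 3×2 = 6; c[1] = 3×5 + 2×2 = 19; c[2] = 2×5 = 10. Result coefficients: [6, 19, 10] → 6 + 19z + 10z^2

6 + 19z + 10z^2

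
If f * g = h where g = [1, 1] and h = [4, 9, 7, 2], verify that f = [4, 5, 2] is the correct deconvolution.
Forward-compute [4, 5, 2] * [1, 1]: h[0] = 4×1 = 4; h[1] = 4×1 + 5×1 = 9; h[2] = 5×1 + 2×1 = 7; h[3] = 2×1 = 2 → [4, 9, 7, 2]. Matches given h = [4, 9, 7, 2], so verified.

Verified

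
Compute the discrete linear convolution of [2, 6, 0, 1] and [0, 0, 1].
y[0] = 2×0 = 0; y[1] = 2×0 + 6×0 = 0; y[2] = 2×1 + 6×0 + 0×0 = 2; y[3] = 6×1 + 0×0 + 1×0 = 6; y[4] = 0×1 + 1×0 = 0; y[5] = 1×1 = 1

[0, 0, 2, 6, 0, 1]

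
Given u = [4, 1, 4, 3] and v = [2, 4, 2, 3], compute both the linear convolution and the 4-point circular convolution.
Linear: y_lin[0] = 4×2 = 8; y_lin[1] = 4×4 + 1×2 = 18; y_lin[2] = 4×2 + 1×4 + 4×2 = 20; y_lin[3] = 4×3 + 1×2 + 4×4 + 3×2 = 36; y_lin[4] = 1×3 + 4×2 + 3×4 = 23; y_lin[5] = 4×3 + 3×2 = 18; y_lin[6] = 3×3 = 9 → [8, 18, 20, 36, 23, 18, 9]. Circular (length 4): y[0] = 4×2 + 1×3 + 4×2 + 3×4 = 31; y[1] = 4×4 + 1×2 + 4×3 + 3×2 = 36; y[2] = 4×2 + 1×4 + 4×2 + 3×3 = 29; y[3] = 4×3 + 1×2 + 4×4 + 3×2 = 36 → [31, 36, 29, 36]

Linear: [8, 18, 20, 36, 23, 18, 9], Circular: [31, 36, 29, 36]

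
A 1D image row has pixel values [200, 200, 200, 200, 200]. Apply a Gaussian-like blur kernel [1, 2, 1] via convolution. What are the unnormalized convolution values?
Convolve image row [200, 200, 200, 200, 200] with kernel [1, 2, 1]: y[0] = 200×1 = 200; y[1] = 200×2 + 200×1 = 600; y[2] = 200×1 + 200×2 + 200×1 = 800; y[3] = 200×1 + 200×2 + 200×1 = 800; y[4] = 200×1 + 200×2 + 200×1 = 800; y[5] = 200×1 + 200×2 = 600; y[6] = 200×1 = 200 → [200, 600, 800, 800, 800, 600, 200]. Normalization factor = sum(kernel) = 4.

[200, 600, 800, 800, 800, 600, 200]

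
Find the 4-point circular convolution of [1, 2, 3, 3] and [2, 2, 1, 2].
Use y[k] = Σ_j s[j]·t[(k-j) mod 4]. y[0] = 1×2 + 2×2 + 3×1 + 3×2 = 15; y[1] = 1×2 + 2×2 + 3×2 + 3×1 = 15; y[2] = 1×1 + 2×2 + 3×2 + 3×2 = 17; y[3] = 1×2 + 2×1 + 3×2 + 3×2 = 16. Result: [15, 15, 17, 16]

[15, 15, 17, 16]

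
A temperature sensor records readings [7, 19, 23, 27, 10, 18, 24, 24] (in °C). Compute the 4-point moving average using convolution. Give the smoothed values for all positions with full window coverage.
4-point moving average kernel = [1, 1, 1, 1]. Apply in 'valid' mode (full window coverage): avg[0] = (7 + 19 + 23 + 27) / 4 = 19.0; avg[1] = (19 + 23 + 27 + 10) / 4 = 19.75; avg[2] = (23 + 27 + 10 + 18) / 4 = 19.5; avg[3] = (27 + 10 + 18 + 24) / 4 = 19.75; avg[4] = (10 + 18 + 24 + 24) / 4 = 19.0. Smoothed values: [19.0, 19.75, 19.5, 19.75, 19.0]

[19.0, 19.75, 19.5, 19.75, 19.0]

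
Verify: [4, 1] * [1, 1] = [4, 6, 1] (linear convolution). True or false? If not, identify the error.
Recompute linear convolution of [4, 1] and [1, 1]: y[0] = 4×1 = 4; y[1] = 4×1 + 1×1 = 5; y[2] = 1×1 = 1 → [4, 5, 1]. Compare to given [4, 6, 1]: they differ at index 1: given 6, correct 5, so answer: No

No. Error at index 1: given 6, correct 5.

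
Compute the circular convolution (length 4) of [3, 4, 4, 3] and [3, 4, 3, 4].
Use y[k] = Σ_j s[j]·t[(k-j) mod 4]. y[0] = 3×3 + 4×4 + 4×3 + 3×4 = 49; y[1] = 3×4 + 4×3 + 4×4 + 3×3 = 49; y[2] = 3×3 + 4×4 + 4×3 + 3×4 = 49; y[3] = 3×4 + 4×3 + 4×4 + 3×3 = 49. Result: [49, 49, 49, 49]

[49, 49, 49, 49]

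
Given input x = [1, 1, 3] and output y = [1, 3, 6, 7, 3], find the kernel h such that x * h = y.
Output length 5 = len(x) + len(h) - 1 ⇒ len(h) = 3. Solve h forward using h[k] = (y[k] - Σ_{i≥1} x[i]·h[k-i]) / x[0]: h[0] = y[0] / x[0] = 1 / 1 = 1; h[1] = (y[1] - 1×1) / x[0] = (3 - 1×1) / 1 = 2; h[2] = (y[2] - 1×2 - 3×1) / x[0] = (6 - 1×2 - 3×1) / 1 = 1. So h = [1, 2, 1]. Forward-check [1, 1, 3] * [1, 2, 1]: y[0] = 1×1 = 1; y[1] = 1×2 + 1×1 = 3; y[2] = 1×1 + 1×2 + 3×1 = 6; y[3] = 1×1 + 3×2 = 7; y[4] = 3×1 = 3 → [1, 3, 6, 7, 3] ✓

[1, 2, 1]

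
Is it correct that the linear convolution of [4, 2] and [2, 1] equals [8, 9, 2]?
Recompute linear convolution of [4, 2] and [2, 1]: y[0] = 4×2 = 8; y[1] = 4×1 + 2×2 = 8; y[2] = 2×1 = 2 → [8, 8, 2]. Compare to given [8, 9, 2]: they differ at index 1: given 9, correct 8, so answer: No

No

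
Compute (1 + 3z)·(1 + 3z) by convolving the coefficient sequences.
Ascending coefficients: a = [1, 3], b = [1, 3]. c[0] = 1×1 = 1; c[1] = 1×3 + 3×1 = 6; c[2] = 3×3 = 9. Result coefficients: [1, 6, 9] → 1 + 6z + 9z^2

1 + 6z + 9z^2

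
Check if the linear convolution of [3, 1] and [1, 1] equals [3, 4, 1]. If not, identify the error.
Recompute linear convolution of [3, 1] and [1, 1]: y[0] = 3×1 = 3; y[1] = 3×1 + 1×1 = 4; y[2] = 1×1 = 1 → [3, 4, 1]. Given [3, 4, 1] matches, so answer: Yes

Yes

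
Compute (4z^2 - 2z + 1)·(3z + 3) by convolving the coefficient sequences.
Ascending coefficients: a = [1, -2, 4], b = [3, 3]. c[0] = 1×3 = 3; c[1] = 1×3 + -2×3 = -3; c[2] = -2×3 + 4×3 = 6; c[3] = 4×3 = 12. Result coefficients: [3, -3, 6, 12] → 12z^3 + 6z^2 - 3z + 3

12z^3 + 6z^2 - 3z + 3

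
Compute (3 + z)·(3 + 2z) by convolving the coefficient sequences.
Ascending coefficients: a = [3, 1], b = [3, 2]. c[0] = 3×3 = 9; c[1] = 3×2 + 1×3 = 9; c[2] = 1×2 = 2. Result coefficients: [9, 9, 2] → 9 + 9z + 2z^2

9 + 9z + 2z^2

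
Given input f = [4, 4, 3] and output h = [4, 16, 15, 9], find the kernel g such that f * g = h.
Output length 4 = len(f) + len(g) - 1 ⇒ len(g) = 2. Solve g forward using g[k] = (h[k] - Σ_{i≥1} f[i]·g[k-i]) / f[0]: g[0] = h[0] / f[0] = 4 / 4 = 1; g[1] = (h[1] - 4×1) / f[0] = (16 - 4×1) / 4 = 3. So g = [1, 3]. Forward-check [4, 4, 3] * [1, 3]: h[0] = 4×1 = 4; h[1] = 4×3 + 4×1 = 16; h[2] = 4×3 + 3×1 = 15; h[3] = 3×3 = 9 → [4, 16, 15, 9] ✓

[1, 3]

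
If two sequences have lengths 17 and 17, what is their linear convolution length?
Linear/full convolution length: m + n - 1 = 17 + 17 - 1 = 33

33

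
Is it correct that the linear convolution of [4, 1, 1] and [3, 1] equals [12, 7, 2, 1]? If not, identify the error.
Recompute linear convolution of [4, 1, 1] and [3, 1]: y[0] = 4×3 = 12; y[1] = 4×1 + 1×3 = 7; y[2] = 1×1 + 1×3 = 4; y[3] = 1×1 = 1 → [12, 7, 4, 1]. Compare to given [12, 7, 2, 1]: they differ at index 2: given 2, correct 4, so answer: No

No. Error at index 2: given 2, correct 4.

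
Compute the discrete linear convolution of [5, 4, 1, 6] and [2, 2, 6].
y[0] = 5×2 = 10; y[1] = 5×2 + 4×2 = 18; y[2] = 5×6 + 4×2 + 1×2 = 40; y[3] = 4×6 + 1×2 + 6×2 = 38; y[4] = 1×6 + 6×2 = 18; y[5] = 6×6 = 36

[10, 18, 40, 38, 18, 36]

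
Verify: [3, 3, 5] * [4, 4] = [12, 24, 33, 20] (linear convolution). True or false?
Recompute linear convolution of [3, 3, 5] and [4, 4]: y[0] = 3×4 = 12; y[1] = 3×4 + 3×4 = 24; y[2] = 3×4 + 5×4 = 32; y[3] = 5×4 = 20 → [12, 24, 32, 20]. Compare to given [12, 24, 33, 20]: they differ at index 2: given 33, correct 32, so answer: No

No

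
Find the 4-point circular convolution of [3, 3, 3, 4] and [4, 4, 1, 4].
Use y[k] = Σ_j f[j]·g[(k-j) mod 4]. y[0] = 3×4 + 3×4 + 3×1 + 4×4 = 43; y[1] = 3×4 + 3×4 + 3×4 + 4×1 = 40; y[2] = 3×1 + 3×4 + 3×4 + 4×4 = 43; y[3] = 3×4 + 3×1 + 3×4 + 4×4 = 43. Result: [43, 40, 43, 43]

[43, 40, 43, 43]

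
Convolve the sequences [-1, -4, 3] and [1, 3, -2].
y[0] = -1×1 = -1; y[1] = -1×3 + -4×1 = -7; y[2] = -1×-2 + -4×3 + 3×1 = -7; y[3] = -4×-2 + 3×3 = 17; y[4] = 3×-2 = -6

[-1, -7, -7, 17, -6]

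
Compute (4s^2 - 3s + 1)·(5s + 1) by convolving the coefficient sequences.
Ascending coefficients: a = [1, -3, 4], b = [1, 5]. c[0] = 1×1 = 1; c[1] = 1×5 + -3×1 = 2; c[2] = -3×5 + 4×1 = -11; c[3] = 4×5 = 20. Result coefficients: [1, 2, -11, 20] → 20s^3 - 11s^2 + 2s + 1

20s^3 - 11s^2 + 2s + 1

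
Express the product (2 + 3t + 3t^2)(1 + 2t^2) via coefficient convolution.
Ascending coefficients: a = [2, 3, 3], b = [1, 0, 2]. c[0] = 2×1 = 2; c[1] = 2×0 + 3×1 = 3; c[2] = 2×2 + 3×0 + 3×1 = 7; c[3] = 3×2 + 3×0 = 6; c[4] = 3×2 = 6. Result coefficients: [2, 3, 7, 6, 6] → 2 + 3t + 7t^2 + 6t^3 + 6t^4

2 + 3t + 7t^2 + 6t^3 + 6t^4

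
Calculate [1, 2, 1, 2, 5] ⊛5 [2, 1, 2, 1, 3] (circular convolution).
Use y[k] = Σ_j x[j]·h[(k-j) mod 5]. y[0] = 1×2 + 2×3 + 1×1 + 2×2 + 5×1 = 18; y[1] = 1×1 + 2×2 + 1×3 + 2×1 + 5×2 = 20; y[2] = 1×2 + 2×1 + 1×2 + 2×3 + 5×1 = 17; y[3] = 1×1 + 2×2 + 1×1 + 2×2 + 5×3 = 25; y[4] = 1×3 + 2×1 + 1×2 + 2×1 + 5×2 = 19. Result: [18, 20, 17, 25, 19]

[18, 20, 17, 25, 19]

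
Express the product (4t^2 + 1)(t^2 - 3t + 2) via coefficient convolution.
Ascending coefficients: a = [1, 0, 4], b = [2, -3, 1]. c[0] = 1×2 = 2; c[1] = 1×-3 + 0×2 = -3; c[2] = 1×1 + 0×-3 + 4×2 = 9; c[3] = 0×1 + 4×-3 = -12; c[4] = 4×1 = 4. Result coefficients: [2, -3, 9, -12, 4] → 4t^4 - 12t^3 + 9t^2 - 3t + 2

4t^4 - 12t^3 + 9t^2 - 3t + 2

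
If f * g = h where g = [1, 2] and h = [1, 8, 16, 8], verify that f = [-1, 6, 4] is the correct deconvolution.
Forward-compute [-1, 6, 4] * [1, 2]: h[0] = -1×1 = -1; h[1] = -1×2 + 6×1 = 4; h[2] = 6×2 + 4×1 = 16; h[3] = 4×2 = 8 → [-1, 4, 16, 8]. Does not match given h = [1, 8, 16, 8].

Not verified. [-1, 6, 4] * [1, 2] = [-1, 4, 16, 8], which differs from [1, 8, 16, 8] at index 0.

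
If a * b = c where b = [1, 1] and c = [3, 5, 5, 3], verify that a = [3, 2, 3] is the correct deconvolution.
Forward-compute [3, 2, 3] * [1, 1]: c[0] = 3×1 = 3; c[1] = 3×1 + 2×1 = 5; c[2] = 2×1 + 3×1 = 5; c[3] = 3×1 = 3 → [3, 5, 5, 3]. Matches given c = [3, 5, 5, 3], so verified.

Verified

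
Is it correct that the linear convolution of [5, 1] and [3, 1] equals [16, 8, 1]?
Recompute linear convolution of [5, 1] and [3, 1]: y[0] = 5×3 = 15; y[1] = 5×1 + 1×3 = 8; y[2] = 1×1 = 1 → [15, 8, 1]. Compare to given [16, 8, 1]: they differ at index 0: given 16, correct 15, so answer: No

No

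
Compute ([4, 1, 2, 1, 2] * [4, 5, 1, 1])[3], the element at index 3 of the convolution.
Use y[k] = Σ_i a[i]·b[k-i] at k=3. y[3] = 4×1 + 1×1 + 2×5 + 1×4 = 19

19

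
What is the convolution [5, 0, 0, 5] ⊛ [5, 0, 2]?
y[0] = 5×5 = 25; y[1] = 5×0 + 0×5 = 0; y[2] = 5×2 + 0×0 + 0×5 = 10; y[3] = 0×2 + 0×0 + 5×5 = 25; y[4] = 0×2 + 5×0 = 0; y[5] = 5×2 = 10

[25, 0, 10, 25, 0, 10]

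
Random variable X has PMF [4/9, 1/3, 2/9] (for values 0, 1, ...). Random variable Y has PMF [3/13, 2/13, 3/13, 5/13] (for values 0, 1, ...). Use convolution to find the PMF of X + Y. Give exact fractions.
P(X+Y=k) = Σ_i P(X=i)·P(Y=k-i) — a convolution of [4/9, 1/3, 2/9] and [3/13, 2/13, 3/13, 5/13]. P(X+Y=0) = (4/9)×(3/13) = 4/39; P(X+Y=1) = (4/9)×(2/13) + (1/3)×(3/13) = 8/117 + 1/13 = 17/117; P(X+Y=2) = (4/9)×(3/13) + (1/3)×(2/13) + (2/9)×(3/13) = 4/39 + 2/39 + 2/39 = 8/39; P(X+Y=3) = (4/9)×(5/13) + (1/3)×(3/13) + (2/9)×(2/13) = 20/117 + 1/13 + 4/117 = 11/39; P(X+Y=4) = (1/3)×(5/13) + (2/9)×(3/13) = 5/39 + 2/39 = 7/39; P(X+Y=5) = (2/9)×(5/13) = 10/117. PMF: [4/39, 17/117, 8/39, 11/39, 7/39, 10/117] (sums to 1 ✓)

[4/39, 17/117, 8/39, 11/39, 7/39, 10/117]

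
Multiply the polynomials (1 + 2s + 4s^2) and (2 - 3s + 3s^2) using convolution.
Ascending coefficients: a = [1, 2, 4], b = [2, -3, 3]. c[0] = 1×2 = 2; c[1] = 1×-3 + 2×2 = 1; c[2] = 1×3 + 2×-3 + 4×2 = 5; c[3] = 2×3 + 4×-3 = -6; c[4] = 4×3 = 12. Result coefficients: [2, 1, 5, -6, 12] → 2 + s + 5s^2 - 6s^3 + 12s^4

2 + s + 5s^2 - 6s^3 + 12s^4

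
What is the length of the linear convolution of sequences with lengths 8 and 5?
Linear/full convolution length: m + n - 1 = 8 + 5 - 1 = 12

12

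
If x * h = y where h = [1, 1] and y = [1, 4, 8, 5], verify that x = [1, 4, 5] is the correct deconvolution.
Forward-compute [1, 4, 5] * [1, 1]: y[0] = 1×1 = 1; y[1] = 1×1 + 4×1 = 5; y[2] = 4×1 + 5×1 = 9; y[3] = 5×1 = 5 → [1, 5, 9, 5]. Does not match given y = [1, 4, 8, 5].

Not verified. [1, 4, 5] * [1, 1] = [1, 5, 9, 5], which differs from [1, 4, 8, 5] at index 1.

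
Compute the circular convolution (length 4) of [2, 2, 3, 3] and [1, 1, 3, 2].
Use y[k] = Σ_j a[j]·b[(k-j) mod 4]. y[0] = 2×1 + 2×2 + 3×3 + 3×1 = 18; y[1] = 2×1 + 2×1 + 3×2 + 3×3 = 19; y[2] = 2×3 + 2×1 + 3×1 + 3×2 = 17; y[3] = 2×2 + 2×3 + 3×1 + 3×1 = 16. Result: [18, 19, 17, 16]

[18, 19, 17, 16]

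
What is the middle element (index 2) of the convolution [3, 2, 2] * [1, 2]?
Use y[k] = Σ_i a[i]·b[k-i] at k=2. y[2] = 2×2 + 2×1 = 6

6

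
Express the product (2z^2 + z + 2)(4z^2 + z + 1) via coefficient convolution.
Ascending coefficients: a = [2, 1, 2], b = [1, 1, 4]. c[0] = 2×1 = 2; c[1] = 2×1 + 1×1 = 3; c[2] = 2×4 + 1×1 + 2×1 = 11; c[3] = 1×4 + 2×1 = 6; c[4] = 2×4 = 8. Result coefficients: [2, 3, 11, 6, 8] → 8z^4 + 6z^3 + 11z^2 + 3z + 2

8z^4 + 6z^3 + 11z^2 + 3z + 2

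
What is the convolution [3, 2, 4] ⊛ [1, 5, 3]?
y[0] = 3×1 = 3; y[1] = 3×5 + 2×1 = 17; y[2] = 3×3 + 2×5 + 4×1 = 23; y[3] = 2×3 + 4×5 = 26; y[4] = 4×3 = 12

[3, 17, 23, 26, 12]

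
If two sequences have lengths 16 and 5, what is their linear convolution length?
Linear/full convolution length: m + n - 1 = 16 + 5 - 1 = 20

20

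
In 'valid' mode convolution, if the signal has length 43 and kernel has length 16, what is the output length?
'Valid' mode counts only positions where the kernel fully overlaps the signal: m - n + 1 = 43 - 16 + 1 = 28

28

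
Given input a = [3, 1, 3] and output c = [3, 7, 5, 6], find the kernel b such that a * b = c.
Output length 4 = len(a) + len(b) - 1 ⇒ len(b) = 2. Solve b forward using b[k] = (c[k] - Σ_{i≥1} a[i]·b[k-i]) / a[0]: b[0] = c[0] / a[0] = 3 / 3 = 1; b[1] = (c[1] - 1×1) / a[0] = (7 - 1×1) / 3 = 2. So b = [1, 2]. Forward-check [3, 1, 3] * [1, 2]: c[0] = 3×1 = 3; c[1] = 3×2 + 1×1 = 7; c[2] = 1×2 + 3×1 = 5; c[3] = 3×2 = 6 → [3, 7, 5, 6] ✓

[1, 2]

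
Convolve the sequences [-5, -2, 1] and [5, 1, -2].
y[0] = -5×5 = -25; y[1] = -5×1 + -2×5 = -15; y[2] = -5×-2 + -2×1 + 1×5 = 13; y[3] = -2×-2 + 1×1 = 5; y[4] = 1×-2 = -2

[-25, -15, 13, 5, -2]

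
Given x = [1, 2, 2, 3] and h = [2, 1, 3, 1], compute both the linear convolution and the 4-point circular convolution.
Linear: y_lin[0] = 1×2 = 2; y_lin[1] = 1×1 + 2×2 = 5; y_lin[2] = 1×3 + 2×1 + 2×2 = 9; y_lin[3] = 1×1 + 2×3 + 2×1 + 3×2 = 15; y_lin[4] = 2×1 + 2×3 + 3×1 = 11; y_lin[5] = 2×1 + 3×3 = 11; y_lin[6] = 3×1 = 3 → [2, 5, 9, 15, 11, 11, 3]. Circular (length 4): y[0] = 1×2 + 2×1 + 2×3 + 3×1 = 13; y[1] = 1×1 + 2×2 + 2×1 + 3×3 = 16; y[2] = 1×3 + 2×1 + 2×2 + 3×1 = 12; y[3] = 1×1 + 2×3 + 2×1 + 3×2 = 15 → [13, 16, 12, 15]

Linear: [2, 5, 9, 15, 11, 11, 3], Circular: [13, 16, 12, 15]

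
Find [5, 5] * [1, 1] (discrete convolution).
y[0] = 5×1 = 5; y[1] = 5×1 + 5×1 = 10; y[2] = 5×1 = 5

[5, 10, 5]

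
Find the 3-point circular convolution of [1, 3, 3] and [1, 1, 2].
Use y[k] = Σ_j u[j]·v[(k-j) mod 3]. y[0] = 1×1 + 3×2 + 3×1 = 10; y[1] = 1×1 + 3×1 + 3×2 = 10; y[2] = 1×2 + 3×1 + 3×1 = 8. Result: [10, 10, 8]

[10, 10, 8]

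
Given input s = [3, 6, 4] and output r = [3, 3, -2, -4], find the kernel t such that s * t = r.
Output length 4 = len(s) + len(t) - 1 ⇒ len(t) = 2. Solve t forward using t[k] = (r[k] - Σ_{i≥1} s[i]·t[k-i]) / s[0]: t[0] = r[0] / s[0] = 3 / 3 = 1; t[1] = (r[1] - 6×1) / s[0] = (3 - 6×1) / 3 = -1. So t = [1, -1]. Forward-check [3, 6, 4] * [1, -1]: r[0] = 3×1 = 3; r[1] = 3×-1 + 6×1 = 3; r[2] = 6×-1 + 4×1 = -2; r[3] = 4×-1 = -4 → [3, 3, -2, -4] ✓

[1, -1]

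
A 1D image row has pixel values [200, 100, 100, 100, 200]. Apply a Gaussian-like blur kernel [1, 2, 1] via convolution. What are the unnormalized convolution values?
Convolve image row [200, 100, 100, 100, 200] with kernel [1, 2, 1]: y[0] = 200×1 = 200; y[1] = 200×2 + 100×1 = 500; y[2] = 200×1 + 100×2 + 100×1 = 500; y[3] = 100×1 + 100×2 + 100×1 = 400; y[4] = 100×1 + 100×2 + 200×1 = 500; y[5] = 100×1 + 200×2 = 500; y[6] = 200×1 = 200 → [200, 500, 500, 400, 500, 500, 200]. Normalization factor = sum(kernel) = 4.

[200, 500, 500, 400, 500, 500, 200]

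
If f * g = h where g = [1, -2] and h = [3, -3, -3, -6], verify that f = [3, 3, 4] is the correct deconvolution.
Forward-compute [3, 3, 4] * [1, -2]: h[0] = 3×1 = 3; h[1] = 3×-2 + 3×1 = -3; h[2] = 3×-2 + 4×1 = -2; h[3] = 4×-2 = -8 → [3, -3, -2, -8]. Does not match given h = [3, -3, -3, -6].

Not verified. [3, 3, 4] * [1, -2] = [3, -3, -2, -8], which differs from [3, -3, -3, -6] at index 2.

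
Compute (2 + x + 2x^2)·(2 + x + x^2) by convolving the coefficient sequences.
Ascending coefficients: a = [2, 1, 2], b = [2, 1, 1]. c[0] = 2×2 = 4; c[1] = 2×1 + 1×2 = 4; c[2] = 2×1 + 1×1 + 2×2 = 7; c[3] = 1×1 + 2×1 = 3; c[4] = 2×1 = 2. Result coefficients: [4, 4, 7, 3, 2] → 4 + 4x + 7x^2 + 3x^3 + 2x^4

4 + 4x + 7x^2 + 3x^3 + 2x^4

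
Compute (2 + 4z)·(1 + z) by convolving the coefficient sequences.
Ascending coefficients: a = [2, 4], b = [1, 1]. c[0] = 2×1 = 2; c[1] = 2×1 + 4×1 = 6; c[2] = 4×1 = 4. Result coefficients: [2, 6, 4] → 2 + 6z + 4z^2

2 + 6z + 4z^2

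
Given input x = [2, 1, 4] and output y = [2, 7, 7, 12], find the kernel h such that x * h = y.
Output length 4 = len(x) + len(h) - 1 ⇒ len(h) = 2. Solve h forward using h[k] = (y[k] - Σ_{i≥1} x[i]·h[k-i]) / x[0]: h[0] = y[0] / x[0] = 2 / 2 = 1; h[1] = (y[1] - 1×1) / x[0] = (7 - 1×1) / 2 = 3. So h = [1, 3]. Forward-check [2, 1, 4] * [1, 3]: y[0] = 2×1 = 2; y[1] = 2×3 + 1×1 = 7; y[2] = 1×3 + 4×1 = 7; y[3] = 4×3 = 12 → [2, 7, 7, 12] ✓

[1, 3]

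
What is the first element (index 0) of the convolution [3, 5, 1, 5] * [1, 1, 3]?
Use y[k] = Σ_i a[i]·b[k-i] at k=0. y[0] = 3×1 = 3

3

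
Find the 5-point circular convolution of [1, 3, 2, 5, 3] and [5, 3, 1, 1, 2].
Use y[k] = Σ_j x[j]·h[(k-j) mod 5]. y[0] = 1×5 + 3×2 + 2×1 + 5×1 + 3×3 = 27; y[1] = 1×3 + 3×5 + 2×2 + 5×1 + 3×1 = 30; y[2] = 1×1 + 3×3 + 2×5 + 5×2 + 3×1 = 33; y[3] = 1×1 + 3×1 + 2×3 + 5×5 + 3×2 = 41; y[4] = 1×2 + 3×1 + 2×1 + 5×3 + 3×5 = 37. Result: [27, 30, 33, 41, 37]

[27, 30, 33, 41, 37]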